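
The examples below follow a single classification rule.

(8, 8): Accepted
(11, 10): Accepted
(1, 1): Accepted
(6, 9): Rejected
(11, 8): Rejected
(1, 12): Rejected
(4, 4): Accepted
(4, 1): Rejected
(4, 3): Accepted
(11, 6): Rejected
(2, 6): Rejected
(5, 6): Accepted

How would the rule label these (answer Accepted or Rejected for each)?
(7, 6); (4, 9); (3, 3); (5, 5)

Accepted, Rejected, Accepted, Accepted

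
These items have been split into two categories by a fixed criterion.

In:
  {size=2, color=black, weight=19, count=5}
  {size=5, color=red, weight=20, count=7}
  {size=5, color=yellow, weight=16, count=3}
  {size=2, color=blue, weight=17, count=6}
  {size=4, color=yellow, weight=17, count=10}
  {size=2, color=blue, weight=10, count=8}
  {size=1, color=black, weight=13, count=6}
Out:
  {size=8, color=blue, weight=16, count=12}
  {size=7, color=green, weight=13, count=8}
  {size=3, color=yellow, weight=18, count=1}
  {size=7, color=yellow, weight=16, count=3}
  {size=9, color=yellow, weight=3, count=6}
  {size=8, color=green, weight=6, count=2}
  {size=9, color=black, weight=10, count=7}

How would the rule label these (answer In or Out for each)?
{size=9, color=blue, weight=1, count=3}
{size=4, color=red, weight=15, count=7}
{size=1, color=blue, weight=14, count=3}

Out, In, In

A rule that fits every label: size ≤ 5 AND count ≥ 2 — true of each 'In' example, false of each 'Out' one.
Out: {size=9, color=blue, weight=1, count=3}, since size = 9, count = 3.
In: {size=4, color=red, weight=15, count=7}, since size = 4, count = 7.
In: {size=1, color=blue, weight=14, count=3}, since size = 1, count = 3.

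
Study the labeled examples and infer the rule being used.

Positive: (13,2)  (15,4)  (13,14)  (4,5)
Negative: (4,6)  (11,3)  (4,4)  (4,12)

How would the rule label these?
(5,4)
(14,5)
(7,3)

Positive, Positive, Negative

One predicate separates the groups cleanly: sum is odd.
(5,4): 5+4 = 9 — matches, so Positive. (14,5): 14+5 = 19 — matches, so Positive. (7,3): 7+3 = 10 — does not pass, so Negative.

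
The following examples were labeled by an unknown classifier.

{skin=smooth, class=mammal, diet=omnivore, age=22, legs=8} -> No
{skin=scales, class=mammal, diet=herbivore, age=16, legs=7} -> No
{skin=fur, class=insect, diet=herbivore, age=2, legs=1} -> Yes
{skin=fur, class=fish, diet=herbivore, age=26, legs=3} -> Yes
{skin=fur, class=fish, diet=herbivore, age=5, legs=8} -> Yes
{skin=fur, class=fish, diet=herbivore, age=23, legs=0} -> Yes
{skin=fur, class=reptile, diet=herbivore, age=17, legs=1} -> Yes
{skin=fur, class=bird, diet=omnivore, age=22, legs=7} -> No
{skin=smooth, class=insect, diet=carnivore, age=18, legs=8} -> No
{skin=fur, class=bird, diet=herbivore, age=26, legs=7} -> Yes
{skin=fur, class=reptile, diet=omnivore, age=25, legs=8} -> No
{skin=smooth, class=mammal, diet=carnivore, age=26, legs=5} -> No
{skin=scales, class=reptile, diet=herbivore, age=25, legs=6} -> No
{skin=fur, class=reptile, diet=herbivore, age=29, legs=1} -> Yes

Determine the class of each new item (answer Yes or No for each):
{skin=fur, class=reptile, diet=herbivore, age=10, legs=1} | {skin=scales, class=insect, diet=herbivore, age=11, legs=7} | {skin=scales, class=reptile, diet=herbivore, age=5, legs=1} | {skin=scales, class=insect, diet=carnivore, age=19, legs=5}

The simplest hypothesis consistent with all the labels is: skin is fur AND diet is herbivore.
{skin=fur, class=reptile, diet=herbivore, age=10, legs=1} — skin is fur, diet is herbivore, hence Yes.
{skin=scales, class=insect, diet=herbivore, age=11, legs=7} — skin is scales, diet is herbivore, hence No.
{skin=scales, class=reptile, diet=herbivore, age=5, legs=1} — skin is scales, diet is herbivore, hence No.
{skin=scales, class=insect, diet=carnivore, age=19, legs=5} — skin is scales, diet is carnivore, hence No.

Yes, No, No, No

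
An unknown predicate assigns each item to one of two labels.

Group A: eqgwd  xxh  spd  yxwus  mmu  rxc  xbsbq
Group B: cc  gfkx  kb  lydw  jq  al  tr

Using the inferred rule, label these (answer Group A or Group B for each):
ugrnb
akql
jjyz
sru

One predicate separates the groups cleanly: odd length.
ugrnb: Group A (length 5).
akql: Group B (length 4).
jjyz: Group B (length 4).
sru: Group A (length 3).

Group A, Group B, Group B, Group A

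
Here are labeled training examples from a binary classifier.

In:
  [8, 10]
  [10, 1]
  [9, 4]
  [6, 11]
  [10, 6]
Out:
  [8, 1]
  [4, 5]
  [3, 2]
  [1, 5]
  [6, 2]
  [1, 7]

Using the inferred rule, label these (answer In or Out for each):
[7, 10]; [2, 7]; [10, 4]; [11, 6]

In, Out, In, In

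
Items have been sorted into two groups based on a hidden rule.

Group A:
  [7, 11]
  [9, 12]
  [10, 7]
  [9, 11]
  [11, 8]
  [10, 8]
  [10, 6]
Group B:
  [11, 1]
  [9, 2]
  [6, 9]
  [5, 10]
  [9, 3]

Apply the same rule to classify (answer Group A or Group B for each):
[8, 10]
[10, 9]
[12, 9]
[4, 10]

Group A, Group A, Group A, Group B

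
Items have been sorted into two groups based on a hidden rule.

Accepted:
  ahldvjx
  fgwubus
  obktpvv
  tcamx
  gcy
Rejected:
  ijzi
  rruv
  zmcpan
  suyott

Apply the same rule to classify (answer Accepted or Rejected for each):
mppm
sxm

The distinguishing property — odd length — holds for all the 'Accepted' cases and none of the 'Rejected' cases.
mppm: length 4, lacks this property → Rejected. sxm: length 3, fits → Accepted.

Rejected, Accepted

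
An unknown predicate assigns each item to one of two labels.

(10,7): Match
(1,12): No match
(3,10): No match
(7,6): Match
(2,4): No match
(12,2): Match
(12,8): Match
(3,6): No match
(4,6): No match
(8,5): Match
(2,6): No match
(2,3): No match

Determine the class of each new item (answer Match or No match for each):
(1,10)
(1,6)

The rule appears to be: first > second.
No match: (1,10), since 1 < 10. No match: (1,6), since 1 < 6.

No match, No match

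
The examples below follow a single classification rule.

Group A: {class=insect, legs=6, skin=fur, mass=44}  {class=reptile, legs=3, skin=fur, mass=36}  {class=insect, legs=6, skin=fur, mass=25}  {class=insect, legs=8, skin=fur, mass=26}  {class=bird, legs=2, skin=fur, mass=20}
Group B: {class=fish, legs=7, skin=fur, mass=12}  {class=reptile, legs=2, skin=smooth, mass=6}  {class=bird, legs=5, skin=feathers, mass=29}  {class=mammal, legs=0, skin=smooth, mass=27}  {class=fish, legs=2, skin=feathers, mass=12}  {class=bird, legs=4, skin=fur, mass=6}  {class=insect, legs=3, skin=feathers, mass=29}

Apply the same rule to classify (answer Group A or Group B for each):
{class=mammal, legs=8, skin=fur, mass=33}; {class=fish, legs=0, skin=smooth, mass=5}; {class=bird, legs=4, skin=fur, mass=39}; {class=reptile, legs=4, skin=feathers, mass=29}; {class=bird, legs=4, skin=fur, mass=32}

Every 'Group A' example satisfies: skin is fur AND mass ≥ 20. None of the 'Group B' examples do.
{class=mammal, legs=8, skin=fur, mass=33} → skin is fur, mass = 33 → Group A.
{class=fish, legs=0, skin=smooth, mass=5} → skin is smooth, mass = 5 → Group B.
{class=bird, legs=4, skin=fur, mass=39} → skin is fur, mass = 39 → Group A.
{class=reptile, legs=4, skin=feathers, mass=29} → skin is feathers, mass = 29 → Group B.
{class=bird, legs=4, skin=fur, mass=32} → skin is fur, mass = 32 → Group A.

Group A, Group B, Group A, Group B, Group A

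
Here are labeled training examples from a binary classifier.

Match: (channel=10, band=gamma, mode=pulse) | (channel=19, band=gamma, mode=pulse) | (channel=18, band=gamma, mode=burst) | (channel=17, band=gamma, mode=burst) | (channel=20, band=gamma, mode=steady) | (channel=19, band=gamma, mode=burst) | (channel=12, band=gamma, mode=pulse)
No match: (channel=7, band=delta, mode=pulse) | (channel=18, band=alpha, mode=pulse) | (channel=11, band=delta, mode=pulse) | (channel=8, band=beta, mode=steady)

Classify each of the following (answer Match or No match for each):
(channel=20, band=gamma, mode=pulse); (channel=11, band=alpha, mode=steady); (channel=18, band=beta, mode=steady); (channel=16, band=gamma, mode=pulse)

Match, No match, No match, Match

The simplest hypothesis consistent with all the labels is: band is gamma.
Match: (channel=20, band=gamma, mode=pulse), since band is gamma. No match: (channel=11, band=alpha, mode=steady), since band is alpha. No match: (channel=18, band=beta, mode=steady), since band is beta. Match: (channel=16, band=gamma, mode=pulse), since band is gamma.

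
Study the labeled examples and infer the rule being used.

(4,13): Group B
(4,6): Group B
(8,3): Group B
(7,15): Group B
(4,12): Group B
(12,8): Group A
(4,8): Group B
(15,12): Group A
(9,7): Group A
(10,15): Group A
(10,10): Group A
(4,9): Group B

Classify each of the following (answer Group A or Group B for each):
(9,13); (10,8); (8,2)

Group A, Group A, Group B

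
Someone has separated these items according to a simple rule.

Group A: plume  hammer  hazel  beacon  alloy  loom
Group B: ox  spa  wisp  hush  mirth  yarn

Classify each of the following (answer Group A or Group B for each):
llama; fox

Rule: has ≥ 2 vowels. This holds for each 'Group A' example and fails for each 'Group B' one.

Group A, Group B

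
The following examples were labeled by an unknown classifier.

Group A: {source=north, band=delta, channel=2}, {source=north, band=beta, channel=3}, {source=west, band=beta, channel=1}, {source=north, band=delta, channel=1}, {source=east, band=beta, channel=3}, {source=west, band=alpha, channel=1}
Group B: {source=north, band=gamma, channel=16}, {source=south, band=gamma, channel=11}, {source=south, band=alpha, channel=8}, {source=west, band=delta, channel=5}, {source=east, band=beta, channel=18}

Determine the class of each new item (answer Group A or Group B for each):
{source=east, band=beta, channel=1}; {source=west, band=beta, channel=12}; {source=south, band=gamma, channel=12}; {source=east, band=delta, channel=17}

Every 'Group A' example satisfies: channel ≤ 3. None of the 'Group B' examples do.
Group A: {source=east, band=beta, channel=1}, since channel = 1. Group B: {source=west, band=beta, channel=12}, since channel = 12. Group B: {source=south, band=gamma, channel=12}, since channel = 12. Group B: {source=east, band=delta, channel=17}, since channel = 17.

Group A, Group B, Group B, Group B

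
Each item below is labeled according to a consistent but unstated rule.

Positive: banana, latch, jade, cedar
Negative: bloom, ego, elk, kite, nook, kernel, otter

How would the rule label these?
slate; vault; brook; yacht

Positive, Positive, Negative, Positive

Every 'Positive' example satisfies: contains 'a'. None of the 'Negative' examples do.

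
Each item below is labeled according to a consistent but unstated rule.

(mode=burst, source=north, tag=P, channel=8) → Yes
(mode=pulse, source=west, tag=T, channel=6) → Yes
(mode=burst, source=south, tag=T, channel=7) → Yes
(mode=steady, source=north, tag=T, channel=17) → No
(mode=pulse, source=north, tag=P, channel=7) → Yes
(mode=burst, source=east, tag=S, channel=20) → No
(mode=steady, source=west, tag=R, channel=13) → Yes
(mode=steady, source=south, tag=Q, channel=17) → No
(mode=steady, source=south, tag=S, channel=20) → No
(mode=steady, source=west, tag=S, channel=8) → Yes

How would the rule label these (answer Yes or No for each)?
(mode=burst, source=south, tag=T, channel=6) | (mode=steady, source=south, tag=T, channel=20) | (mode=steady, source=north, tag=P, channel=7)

A rule that fits every label: channel ≤ 13 — true of each 'Yes' example, false of each 'No' one.
(mode=burst, source=south, tag=T, channel=6): channel = 6, qualifies → Yes. (mode=steady, source=south, tag=T, channel=20): channel = 20, fails this test → No. (mode=steady, source=north, tag=P, channel=7): channel = 7, qualifies → Yes.

Yes, No, Yes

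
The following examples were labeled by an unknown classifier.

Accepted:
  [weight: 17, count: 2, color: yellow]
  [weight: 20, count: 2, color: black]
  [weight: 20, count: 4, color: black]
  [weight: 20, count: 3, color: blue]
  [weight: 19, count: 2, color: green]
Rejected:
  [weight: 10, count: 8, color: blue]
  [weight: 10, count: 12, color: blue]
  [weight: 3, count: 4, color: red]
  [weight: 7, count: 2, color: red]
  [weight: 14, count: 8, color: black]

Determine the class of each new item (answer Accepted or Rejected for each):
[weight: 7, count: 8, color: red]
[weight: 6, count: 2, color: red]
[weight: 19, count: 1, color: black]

Rejected, Rejected, Accepted

All 'Accepted' examples share one property — weight ≥ 17 — and every 'Rejected' example lacks it.
[weight: 7, count: 8, color: red] → weight = 7 → Rejected.
[weight: 6, count: 2, color: red] → weight = 6 → Rejected.
[weight: 19, count: 1, color: black] → weight = 19 → Accepted.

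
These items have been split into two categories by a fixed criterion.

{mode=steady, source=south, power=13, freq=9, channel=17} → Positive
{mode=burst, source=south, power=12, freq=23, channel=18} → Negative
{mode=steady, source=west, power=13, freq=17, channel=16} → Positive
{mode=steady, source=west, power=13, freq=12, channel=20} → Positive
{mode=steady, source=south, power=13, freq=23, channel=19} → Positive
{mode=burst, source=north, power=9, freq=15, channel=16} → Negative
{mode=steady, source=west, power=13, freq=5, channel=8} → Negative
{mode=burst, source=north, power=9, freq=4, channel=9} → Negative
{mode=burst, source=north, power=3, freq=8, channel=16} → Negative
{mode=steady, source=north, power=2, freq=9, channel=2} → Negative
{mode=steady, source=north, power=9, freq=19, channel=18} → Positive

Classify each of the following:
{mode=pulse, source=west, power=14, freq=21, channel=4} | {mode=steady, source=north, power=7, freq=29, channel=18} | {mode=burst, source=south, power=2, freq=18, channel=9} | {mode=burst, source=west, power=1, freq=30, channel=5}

The classifier is using: mode is steady AND channel ≥ 9.
Negative: {mode=pulse, source=west, power=14, freq=21, channel=4}, since mode is pulse, channel = 4. Positive: {mode=steady, source=north, power=7, freq=29, channel=18}, since mode is steady, channel = 18. Negative: {mode=burst, source=south, power=2, freq=18, channel=9}, since mode is burst, channel = 9. Negative: {mode=burst, source=west, power=1, freq=30, channel=5}, since mode is burst, channel = 5.

Negative, Positive, Negative, Negative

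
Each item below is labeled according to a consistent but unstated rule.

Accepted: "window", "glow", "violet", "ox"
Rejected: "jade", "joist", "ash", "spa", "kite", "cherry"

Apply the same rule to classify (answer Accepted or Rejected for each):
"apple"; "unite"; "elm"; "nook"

Rejected, Rejected, Rejected, Accepted

Rule: even length AND contains 'o'. This holds for each 'Accepted' example and fails for each 'Rejected' one.
"apple" — length 5, no 'o', hence Rejected. "unite" — length 5, no 'o', hence Rejected. "elm" — length 3, no 'o', hence Rejected. "nook" — length 4, has 'o', hence Accepted.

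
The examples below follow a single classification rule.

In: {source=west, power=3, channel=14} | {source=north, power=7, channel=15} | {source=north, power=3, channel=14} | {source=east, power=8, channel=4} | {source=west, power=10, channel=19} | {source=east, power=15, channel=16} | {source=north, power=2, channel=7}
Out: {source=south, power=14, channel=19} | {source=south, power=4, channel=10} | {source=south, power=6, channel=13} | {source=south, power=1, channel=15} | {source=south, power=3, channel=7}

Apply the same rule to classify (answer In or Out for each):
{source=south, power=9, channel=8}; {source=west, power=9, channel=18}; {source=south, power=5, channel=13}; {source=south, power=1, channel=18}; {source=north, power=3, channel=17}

All 'In' examples share one property — source is not south — and every 'Out' example lacks it.

Out, In, Out, Out, In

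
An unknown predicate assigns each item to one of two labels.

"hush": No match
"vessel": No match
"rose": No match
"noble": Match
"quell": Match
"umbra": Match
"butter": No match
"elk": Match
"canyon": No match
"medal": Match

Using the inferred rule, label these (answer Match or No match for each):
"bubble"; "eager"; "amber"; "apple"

Checking candidate rules against both groups, what survives is: odd length.
"bubble" — length 6, hence No match. "eager" — length 5, hence Match. "amber" — length 5, hence Match. "apple" — length 5, hence Match.

No match, Match, Match, Match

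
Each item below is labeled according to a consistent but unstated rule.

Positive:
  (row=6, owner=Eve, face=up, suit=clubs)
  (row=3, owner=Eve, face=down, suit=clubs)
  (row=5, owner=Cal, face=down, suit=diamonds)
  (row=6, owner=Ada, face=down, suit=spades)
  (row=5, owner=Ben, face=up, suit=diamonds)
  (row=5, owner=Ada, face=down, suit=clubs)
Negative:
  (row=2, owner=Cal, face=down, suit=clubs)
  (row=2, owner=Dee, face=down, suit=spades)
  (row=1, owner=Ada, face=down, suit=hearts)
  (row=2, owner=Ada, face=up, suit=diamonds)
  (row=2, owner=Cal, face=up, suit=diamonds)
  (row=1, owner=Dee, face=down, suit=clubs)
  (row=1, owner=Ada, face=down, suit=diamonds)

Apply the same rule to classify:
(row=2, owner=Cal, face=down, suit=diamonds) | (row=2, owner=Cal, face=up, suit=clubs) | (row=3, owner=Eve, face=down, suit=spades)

The simplest hypothesis consistent with all the labels is: row ≥ 3.
(row=2, owner=Cal, face=down, suit=diamonds): row = 2 — does not pass, so Negative.
(row=2, owner=Cal, face=up, suit=clubs): row = 2 — does not pass, so Negative.
(row=3, owner=Eve, face=down, suit=spades): row = 3 — has this property, so Positive.

Negative, Negative, Positive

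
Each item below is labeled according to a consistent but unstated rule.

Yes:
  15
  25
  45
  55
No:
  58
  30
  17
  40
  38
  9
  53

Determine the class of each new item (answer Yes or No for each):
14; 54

No, No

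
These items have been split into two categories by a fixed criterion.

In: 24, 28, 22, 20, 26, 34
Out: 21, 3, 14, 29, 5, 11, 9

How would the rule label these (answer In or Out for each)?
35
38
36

Out, In, In

The simplest hypothesis consistent with all the labels is: even AND at least 20.
35: 35 is odd, 35 ≥ 20 — fails this test, so Out.
38: 38 is even, 38 ≥ 20 — fits, so In.
36: 36 is even, 36 ≥ 20 — fits, so In.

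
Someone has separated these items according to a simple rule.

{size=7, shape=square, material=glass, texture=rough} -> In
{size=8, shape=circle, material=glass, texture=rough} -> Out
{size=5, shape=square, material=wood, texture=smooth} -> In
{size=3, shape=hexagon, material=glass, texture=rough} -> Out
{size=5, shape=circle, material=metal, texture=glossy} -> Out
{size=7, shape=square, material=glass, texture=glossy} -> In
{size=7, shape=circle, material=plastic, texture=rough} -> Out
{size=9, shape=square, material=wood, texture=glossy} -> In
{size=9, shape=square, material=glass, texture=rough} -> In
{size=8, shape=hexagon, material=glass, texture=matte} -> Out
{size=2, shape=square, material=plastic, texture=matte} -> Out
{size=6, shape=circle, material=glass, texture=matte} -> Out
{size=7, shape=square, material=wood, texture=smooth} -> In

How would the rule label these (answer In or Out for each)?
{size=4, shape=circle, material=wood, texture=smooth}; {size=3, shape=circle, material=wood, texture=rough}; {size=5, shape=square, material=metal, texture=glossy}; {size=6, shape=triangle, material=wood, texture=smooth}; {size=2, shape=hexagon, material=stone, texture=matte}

Out, Out, In, Out, Out

The rule appears to be: shape is square AND size ≥ 3.
{size=4, shape=circle, material=wood, texture=smooth} → shape is circle, size = 4 → Out.
{size=3, shape=circle, material=wood, texture=rough} → shape is circle, size = 3 → Out.
{size=5, shape=square, material=metal, texture=glossy} → shape is square, size = 5 → In.
{size=6, shape=triangle, material=wood, texture=smooth} → shape is triangle, size = 6 → Out.
{size=2, shape=hexagon, material=stone, texture=matte} → shape is hexagon, size = 2 → Out.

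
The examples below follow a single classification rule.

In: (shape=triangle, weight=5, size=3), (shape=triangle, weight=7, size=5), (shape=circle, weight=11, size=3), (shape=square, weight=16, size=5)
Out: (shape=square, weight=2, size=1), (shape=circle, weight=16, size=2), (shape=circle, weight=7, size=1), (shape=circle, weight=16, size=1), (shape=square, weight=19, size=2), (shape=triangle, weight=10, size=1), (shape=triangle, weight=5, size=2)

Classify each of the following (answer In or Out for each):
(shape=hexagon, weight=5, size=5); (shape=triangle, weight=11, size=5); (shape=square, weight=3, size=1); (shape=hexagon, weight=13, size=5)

In, In, Out, In

The common property of the 'In' items is: size ≥ 3. No 'Out' item has it.
(shape=hexagon, weight=5, size=5): In (size = 5). (shape=triangle, weight=11, size=5): In (size = 5). (shape=square, weight=3, size=1): Out (size = 1). (shape=hexagon, weight=13, size=5): In (size = 5).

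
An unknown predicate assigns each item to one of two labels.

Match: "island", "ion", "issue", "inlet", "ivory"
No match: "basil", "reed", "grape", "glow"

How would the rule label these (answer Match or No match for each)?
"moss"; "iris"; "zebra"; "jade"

No match, Match, No match, No match

One predicate separates the groups cleanly: starts with 'i'.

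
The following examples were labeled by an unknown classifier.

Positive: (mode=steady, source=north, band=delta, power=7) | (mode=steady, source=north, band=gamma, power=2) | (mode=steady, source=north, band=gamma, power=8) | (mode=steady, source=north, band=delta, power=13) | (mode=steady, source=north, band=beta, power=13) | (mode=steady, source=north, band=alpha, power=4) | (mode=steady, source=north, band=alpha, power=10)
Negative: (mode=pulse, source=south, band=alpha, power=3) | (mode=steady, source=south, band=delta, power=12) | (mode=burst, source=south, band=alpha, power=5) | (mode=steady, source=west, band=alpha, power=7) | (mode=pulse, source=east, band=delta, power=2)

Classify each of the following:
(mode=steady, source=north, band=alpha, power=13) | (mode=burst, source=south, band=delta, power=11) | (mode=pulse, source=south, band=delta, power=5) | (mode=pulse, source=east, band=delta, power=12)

Positive, Negative, Negative, Negative

The simplest hypothesis consistent with all the labels is: source is north.
(mode=steady, source=north, band=alpha, power=13): Positive (source is north).
(mode=burst, source=south, band=delta, power=11): Negative (source is south).
(mode=pulse, source=south, band=delta, power=5): Negative (source is south).
(mode=pulse, source=east, band=delta, power=12): Negative (source is east).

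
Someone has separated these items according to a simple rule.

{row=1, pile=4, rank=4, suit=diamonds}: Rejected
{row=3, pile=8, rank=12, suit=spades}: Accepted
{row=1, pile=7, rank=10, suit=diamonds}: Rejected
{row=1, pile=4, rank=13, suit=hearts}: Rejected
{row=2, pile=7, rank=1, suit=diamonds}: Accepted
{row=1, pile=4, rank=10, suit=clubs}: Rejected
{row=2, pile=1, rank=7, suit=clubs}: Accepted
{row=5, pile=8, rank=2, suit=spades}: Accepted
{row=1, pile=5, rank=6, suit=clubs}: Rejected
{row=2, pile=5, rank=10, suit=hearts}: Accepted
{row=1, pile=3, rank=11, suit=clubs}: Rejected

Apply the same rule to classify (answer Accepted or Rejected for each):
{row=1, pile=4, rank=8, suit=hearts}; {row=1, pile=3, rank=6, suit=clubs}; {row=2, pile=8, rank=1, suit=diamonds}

The rule appears to be: row ≥ 2.
{row=1, pile=4, rank=8, suit=hearts}: Rejected (row = 1).
{row=1, pile=3, rank=6, suit=clubs}: Rejected (row = 1).
{row=2, pile=8, rank=1, suit=diamonds}: Accepted (row = 2).

Rejected, Rejected, Accepted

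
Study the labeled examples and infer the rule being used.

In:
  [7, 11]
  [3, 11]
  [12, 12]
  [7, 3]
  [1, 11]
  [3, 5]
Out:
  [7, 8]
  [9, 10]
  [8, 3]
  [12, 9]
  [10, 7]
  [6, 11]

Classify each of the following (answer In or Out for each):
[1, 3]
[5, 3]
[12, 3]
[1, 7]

In, In, Out, In

Rule: sum is even. This holds for each 'In' example and fails for each 'Out' one.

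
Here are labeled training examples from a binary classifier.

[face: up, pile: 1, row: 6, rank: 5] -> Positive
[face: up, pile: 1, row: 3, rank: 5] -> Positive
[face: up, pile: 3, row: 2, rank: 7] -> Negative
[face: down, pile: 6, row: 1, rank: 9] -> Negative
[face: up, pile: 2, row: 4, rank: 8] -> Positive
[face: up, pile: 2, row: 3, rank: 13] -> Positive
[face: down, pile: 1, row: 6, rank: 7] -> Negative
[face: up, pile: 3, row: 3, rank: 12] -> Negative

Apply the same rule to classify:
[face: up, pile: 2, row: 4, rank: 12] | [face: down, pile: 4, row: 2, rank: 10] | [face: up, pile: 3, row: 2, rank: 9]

Positive, Negative, Negative

Rule: face is up AND pile ≤ 2. This holds for each 'Positive' example and fails for each 'Negative' one.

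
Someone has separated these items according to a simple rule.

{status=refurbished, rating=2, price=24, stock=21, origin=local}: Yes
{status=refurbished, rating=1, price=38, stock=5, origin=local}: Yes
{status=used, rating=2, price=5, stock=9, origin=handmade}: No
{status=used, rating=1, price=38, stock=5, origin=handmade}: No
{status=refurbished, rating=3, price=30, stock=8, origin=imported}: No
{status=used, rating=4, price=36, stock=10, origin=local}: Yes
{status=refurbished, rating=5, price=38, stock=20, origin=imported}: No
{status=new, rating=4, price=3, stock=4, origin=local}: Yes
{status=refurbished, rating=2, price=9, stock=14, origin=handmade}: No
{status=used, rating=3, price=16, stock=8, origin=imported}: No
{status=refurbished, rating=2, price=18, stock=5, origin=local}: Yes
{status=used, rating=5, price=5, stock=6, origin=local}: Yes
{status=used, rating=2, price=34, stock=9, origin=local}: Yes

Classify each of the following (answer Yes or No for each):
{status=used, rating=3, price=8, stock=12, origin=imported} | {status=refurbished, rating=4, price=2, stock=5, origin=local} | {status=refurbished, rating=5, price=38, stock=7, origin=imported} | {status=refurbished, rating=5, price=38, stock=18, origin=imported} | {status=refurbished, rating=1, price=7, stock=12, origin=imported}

No, Yes, No, No, No

Checking candidate rules against both groups, what survives is: origin is local.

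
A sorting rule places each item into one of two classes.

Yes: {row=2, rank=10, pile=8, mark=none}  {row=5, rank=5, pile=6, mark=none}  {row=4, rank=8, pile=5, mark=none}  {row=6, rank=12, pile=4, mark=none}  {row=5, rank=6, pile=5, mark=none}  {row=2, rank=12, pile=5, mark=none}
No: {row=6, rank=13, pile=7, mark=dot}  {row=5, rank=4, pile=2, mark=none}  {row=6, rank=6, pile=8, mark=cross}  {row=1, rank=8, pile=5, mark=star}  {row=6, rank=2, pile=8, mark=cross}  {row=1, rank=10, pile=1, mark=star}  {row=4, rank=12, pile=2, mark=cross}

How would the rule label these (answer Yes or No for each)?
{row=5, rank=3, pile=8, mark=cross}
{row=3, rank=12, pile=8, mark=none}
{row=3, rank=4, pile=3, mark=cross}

The pattern is that an item is 'Yes' exactly when: mark is none AND pile ≥ 4.
{row=5, rank=3, pile=8, mark=cross}: No (mark is cross, pile = 8). {row=3, rank=12, pile=8, mark=none}: Yes (mark is none, pile = 8). {row=3, rank=4, pile=3, mark=cross}: No (mark is cross, pile = 3).

No, Yes, No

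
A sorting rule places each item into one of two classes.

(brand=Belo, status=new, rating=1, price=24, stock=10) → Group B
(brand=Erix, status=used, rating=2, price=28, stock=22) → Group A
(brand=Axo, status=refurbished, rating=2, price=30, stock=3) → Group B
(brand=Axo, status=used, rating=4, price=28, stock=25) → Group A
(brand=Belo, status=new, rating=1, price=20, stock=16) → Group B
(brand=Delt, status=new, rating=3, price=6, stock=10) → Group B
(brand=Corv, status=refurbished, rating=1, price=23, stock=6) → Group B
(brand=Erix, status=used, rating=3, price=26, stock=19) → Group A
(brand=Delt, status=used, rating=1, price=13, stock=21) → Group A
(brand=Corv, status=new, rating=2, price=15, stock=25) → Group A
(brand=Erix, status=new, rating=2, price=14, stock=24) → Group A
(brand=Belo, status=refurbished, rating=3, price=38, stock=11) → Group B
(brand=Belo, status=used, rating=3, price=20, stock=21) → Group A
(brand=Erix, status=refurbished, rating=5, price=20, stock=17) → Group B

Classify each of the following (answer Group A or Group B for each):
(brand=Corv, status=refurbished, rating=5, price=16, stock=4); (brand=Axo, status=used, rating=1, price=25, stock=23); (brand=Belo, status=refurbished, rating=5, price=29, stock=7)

Every 'Group A' example satisfies: stock ≥ 19. None of the 'Group B' examples do.
(brand=Corv, status=refurbished, rating=5, price=16, stock=4): stock = 4 — does not satisfy this, so Group B. (brand=Axo, status=used, rating=1, price=25, stock=23): stock = 23 — matches, so Group A. (brand=Belo, status=refurbished, rating=5, price=29, stock=7): stock = 7 — does not satisfy this, so Group B.

Group B, Group A, Group B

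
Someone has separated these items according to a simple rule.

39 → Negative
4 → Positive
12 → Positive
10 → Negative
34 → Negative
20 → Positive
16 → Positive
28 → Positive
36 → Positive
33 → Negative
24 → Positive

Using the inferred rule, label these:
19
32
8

Negative, Positive, Positive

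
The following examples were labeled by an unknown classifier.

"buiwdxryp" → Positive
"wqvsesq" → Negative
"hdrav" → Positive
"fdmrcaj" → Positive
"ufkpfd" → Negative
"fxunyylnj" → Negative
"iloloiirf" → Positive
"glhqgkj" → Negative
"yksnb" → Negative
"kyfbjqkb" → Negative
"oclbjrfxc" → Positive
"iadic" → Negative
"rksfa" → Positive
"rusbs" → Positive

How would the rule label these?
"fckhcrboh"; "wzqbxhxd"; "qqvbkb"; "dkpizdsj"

Positive, Negative, Negative, Negative

The distinguishing property — contains 'r' — holds for all the 'Positive' cases and none of the 'Negative' cases.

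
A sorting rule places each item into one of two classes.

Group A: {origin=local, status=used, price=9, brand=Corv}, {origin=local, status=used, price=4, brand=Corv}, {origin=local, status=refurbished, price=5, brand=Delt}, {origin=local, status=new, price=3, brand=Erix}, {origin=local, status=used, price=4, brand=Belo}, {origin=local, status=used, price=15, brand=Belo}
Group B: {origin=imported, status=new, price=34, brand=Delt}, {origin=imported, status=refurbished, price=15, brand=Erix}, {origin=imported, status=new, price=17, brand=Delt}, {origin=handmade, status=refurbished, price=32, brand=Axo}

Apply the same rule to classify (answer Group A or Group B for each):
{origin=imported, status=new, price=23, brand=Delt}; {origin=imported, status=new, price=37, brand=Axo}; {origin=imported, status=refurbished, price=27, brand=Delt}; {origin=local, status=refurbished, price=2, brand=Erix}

Group B, Group B, Group B, Group A

The classifier is using: origin is local.
Group B: {origin=imported, status=new, price=23, brand=Delt}, since origin is imported. Group B: {origin=imported, status=new, price=37, brand=Axo}, since origin is imported. Group B: {origin=imported, status=refurbished, price=27, brand=Delt}, since origin is imported. Group A: {origin=local, status=refurbished, price=2, brand=Erix}, since origin is local.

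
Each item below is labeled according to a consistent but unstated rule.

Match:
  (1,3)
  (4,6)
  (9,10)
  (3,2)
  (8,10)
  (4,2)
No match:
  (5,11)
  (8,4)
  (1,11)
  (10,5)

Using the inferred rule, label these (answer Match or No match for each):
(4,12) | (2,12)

The distinguishing property — |first − second| ≤ 2 — holds for all the 'Match' cases and none of the 'No match' cases.
(4,12) → |4−12| = 8 → No match.
(2,12) → |2−12| = 10 → No match.

No match, No match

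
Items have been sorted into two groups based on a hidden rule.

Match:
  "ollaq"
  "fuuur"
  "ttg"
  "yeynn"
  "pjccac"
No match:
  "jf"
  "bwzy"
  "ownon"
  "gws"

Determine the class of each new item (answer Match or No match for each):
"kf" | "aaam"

Rule: has a double letter. This holds for each 'Match' example and fails for each 'No match' one.
"kf": no doubled letter — lacks this property, so No match.
"aaam": 'aa' doubled — matches, so Match.

No match, Match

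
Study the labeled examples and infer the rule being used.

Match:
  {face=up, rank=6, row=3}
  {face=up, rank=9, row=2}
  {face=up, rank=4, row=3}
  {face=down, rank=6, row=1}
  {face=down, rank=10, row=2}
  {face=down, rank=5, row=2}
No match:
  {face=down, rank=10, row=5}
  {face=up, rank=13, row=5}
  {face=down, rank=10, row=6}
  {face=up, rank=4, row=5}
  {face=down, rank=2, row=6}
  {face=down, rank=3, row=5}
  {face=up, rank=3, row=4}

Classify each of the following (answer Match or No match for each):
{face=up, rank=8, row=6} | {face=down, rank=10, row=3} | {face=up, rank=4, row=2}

The classifier is using: row ≤ 3.

No match, Match, Match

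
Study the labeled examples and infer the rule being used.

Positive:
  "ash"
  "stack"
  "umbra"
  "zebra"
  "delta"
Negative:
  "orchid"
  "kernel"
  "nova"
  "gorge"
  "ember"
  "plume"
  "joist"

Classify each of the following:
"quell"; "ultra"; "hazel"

The pattern is that an item is 'Positive' exactly when: odd length AND contains 'a'.

Negative, Positive, Positive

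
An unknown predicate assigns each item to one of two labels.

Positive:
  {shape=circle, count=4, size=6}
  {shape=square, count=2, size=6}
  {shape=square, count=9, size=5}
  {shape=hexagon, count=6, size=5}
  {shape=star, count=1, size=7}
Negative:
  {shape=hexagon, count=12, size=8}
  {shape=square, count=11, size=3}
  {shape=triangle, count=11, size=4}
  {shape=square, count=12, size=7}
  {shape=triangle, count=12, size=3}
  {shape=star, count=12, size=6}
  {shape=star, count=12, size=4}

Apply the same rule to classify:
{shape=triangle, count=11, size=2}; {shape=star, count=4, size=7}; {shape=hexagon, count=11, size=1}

Every 'Positive' example satisfies: count ≤ 9. None of the 'Negative' examples do.
{shape=triangle, count=11, size=2}: Negative (count = 11).
{shape=star, count=4, size=7}: Positive (count = 4).
{shape=hexagon, count=11, size=1}: Negative (count = 11).

Negative, Positive, Negative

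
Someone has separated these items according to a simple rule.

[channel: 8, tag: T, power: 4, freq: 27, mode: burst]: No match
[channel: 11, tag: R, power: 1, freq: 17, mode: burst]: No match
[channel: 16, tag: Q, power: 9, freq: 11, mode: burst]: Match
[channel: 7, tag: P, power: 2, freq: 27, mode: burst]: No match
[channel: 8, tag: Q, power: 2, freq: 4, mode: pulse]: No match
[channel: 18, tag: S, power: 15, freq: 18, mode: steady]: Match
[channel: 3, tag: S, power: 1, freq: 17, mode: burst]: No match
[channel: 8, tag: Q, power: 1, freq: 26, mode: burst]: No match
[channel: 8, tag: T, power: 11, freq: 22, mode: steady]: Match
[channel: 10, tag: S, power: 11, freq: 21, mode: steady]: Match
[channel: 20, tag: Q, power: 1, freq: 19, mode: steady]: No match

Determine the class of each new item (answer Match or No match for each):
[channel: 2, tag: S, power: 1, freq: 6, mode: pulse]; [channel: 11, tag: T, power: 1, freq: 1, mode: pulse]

Rule: power ≥ 9. This holds for each 'Match' example and fails for each 'No match' one.
No match: [channel: 2, tag: S, power: 1, freq: 6, mode: pulse], since power = 1. No match: [channel: 11, tag: T, power: 1, freq: 1, mode: pulse], since power = 1.

No match, No match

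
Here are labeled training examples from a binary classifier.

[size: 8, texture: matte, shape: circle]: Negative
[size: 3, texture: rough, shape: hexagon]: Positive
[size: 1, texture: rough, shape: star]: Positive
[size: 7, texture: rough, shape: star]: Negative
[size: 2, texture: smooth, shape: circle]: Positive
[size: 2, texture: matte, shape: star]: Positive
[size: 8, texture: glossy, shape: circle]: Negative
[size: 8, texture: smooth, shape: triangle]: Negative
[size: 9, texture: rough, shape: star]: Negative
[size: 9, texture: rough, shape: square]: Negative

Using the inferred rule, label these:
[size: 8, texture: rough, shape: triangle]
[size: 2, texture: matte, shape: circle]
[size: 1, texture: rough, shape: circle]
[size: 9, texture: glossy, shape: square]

The common property of the 'Positive' items is: size ≤ 3. No 'Negative' item has it.

Negative, Positive, Positive, Negative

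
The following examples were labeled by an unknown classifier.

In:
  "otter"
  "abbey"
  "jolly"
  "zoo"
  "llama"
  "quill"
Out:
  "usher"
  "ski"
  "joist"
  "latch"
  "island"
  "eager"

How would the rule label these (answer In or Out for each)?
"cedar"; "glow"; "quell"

The rule appears to be: has a double letter.
"cedar" → no doubled letter → Out. "glow" → no doubled letter → Out. "quell" → 'll' doubled → In.

Out, Out, In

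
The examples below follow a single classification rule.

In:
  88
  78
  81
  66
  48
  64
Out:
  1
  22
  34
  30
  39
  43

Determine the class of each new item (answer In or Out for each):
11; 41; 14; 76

Out, Out, Out, In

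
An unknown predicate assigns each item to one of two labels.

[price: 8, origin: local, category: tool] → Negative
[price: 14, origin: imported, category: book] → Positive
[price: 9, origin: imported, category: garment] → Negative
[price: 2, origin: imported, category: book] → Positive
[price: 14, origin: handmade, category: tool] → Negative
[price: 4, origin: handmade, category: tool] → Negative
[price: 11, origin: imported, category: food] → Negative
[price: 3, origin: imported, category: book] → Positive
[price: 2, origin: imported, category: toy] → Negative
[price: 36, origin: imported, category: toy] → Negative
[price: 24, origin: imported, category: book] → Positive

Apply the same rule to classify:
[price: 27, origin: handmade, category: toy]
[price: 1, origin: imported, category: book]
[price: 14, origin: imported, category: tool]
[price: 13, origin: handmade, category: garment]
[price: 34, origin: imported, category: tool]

The distinguishing property — category is book — holds for all the 'Positive' cases and none of the 'Negative' cases.

Negative, Positive, Negative, Negative, Negative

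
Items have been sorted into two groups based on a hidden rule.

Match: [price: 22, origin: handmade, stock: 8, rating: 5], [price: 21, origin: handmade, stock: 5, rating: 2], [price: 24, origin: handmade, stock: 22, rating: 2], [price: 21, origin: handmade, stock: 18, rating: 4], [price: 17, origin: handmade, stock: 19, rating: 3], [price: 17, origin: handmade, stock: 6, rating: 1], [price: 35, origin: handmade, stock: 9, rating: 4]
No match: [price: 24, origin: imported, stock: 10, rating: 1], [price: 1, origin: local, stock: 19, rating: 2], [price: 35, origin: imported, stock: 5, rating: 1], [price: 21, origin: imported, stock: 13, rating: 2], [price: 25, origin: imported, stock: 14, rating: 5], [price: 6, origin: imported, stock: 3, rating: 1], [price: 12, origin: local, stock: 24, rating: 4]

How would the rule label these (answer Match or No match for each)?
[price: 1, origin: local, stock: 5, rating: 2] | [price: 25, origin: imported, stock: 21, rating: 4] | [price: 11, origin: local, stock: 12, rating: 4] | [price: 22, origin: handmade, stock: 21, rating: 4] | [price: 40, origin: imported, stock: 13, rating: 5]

No match, No match, No match, Match, No match

One predicate separates the groups cleanly: origin is handmade.
No match: [price: 1, origin: local, stock: 5, rating: 2], since origin is local.
No match: [price: 25, origin: imported, stock: 21, rating: 4], since origin is imported.
No match: [price: 11, origin: local, stock: 12, rating: 4], since origin is local.
Match: [price: 22, origin: handmade, stock: 21, rating: 4], since origin is handmade.
No match: [price: 40, origin: imported, stock: 13, rating: 5], since origin is imported.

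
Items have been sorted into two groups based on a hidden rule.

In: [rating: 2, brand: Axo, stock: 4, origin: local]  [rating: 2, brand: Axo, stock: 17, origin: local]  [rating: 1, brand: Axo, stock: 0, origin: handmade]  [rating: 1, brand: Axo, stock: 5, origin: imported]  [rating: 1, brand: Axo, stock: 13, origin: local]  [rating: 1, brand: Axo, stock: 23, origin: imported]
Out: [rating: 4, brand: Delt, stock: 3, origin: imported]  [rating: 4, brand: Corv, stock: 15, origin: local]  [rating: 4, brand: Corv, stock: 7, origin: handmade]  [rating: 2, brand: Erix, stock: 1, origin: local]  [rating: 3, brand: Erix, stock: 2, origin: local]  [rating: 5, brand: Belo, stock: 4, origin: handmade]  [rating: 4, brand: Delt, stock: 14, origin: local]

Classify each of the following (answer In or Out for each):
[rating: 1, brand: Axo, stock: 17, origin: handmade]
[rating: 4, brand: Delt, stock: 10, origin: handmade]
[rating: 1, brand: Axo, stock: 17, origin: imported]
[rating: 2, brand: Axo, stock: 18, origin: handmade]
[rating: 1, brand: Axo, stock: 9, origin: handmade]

One predicate separates the groups cleanly: brand is Axo.
[rating: 1, brand: Axo, stock: 17, origin: handmade] → brand is Axo → In. [rating: 4, brand: Delt, stock: 10, origin: handmade] → brand is Delt → Out. [rating: 1, brand: Axo, stock: 17, origin: imported] → brand is Axo → In. [rating: 2, brand: Axo, stock: 18, origin: handmade] → brand is Axo → In. [rating: 1, brand: Axo, stock: 9, origin: handmade] → brand is Axo → In.

In, Out, In, In, In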